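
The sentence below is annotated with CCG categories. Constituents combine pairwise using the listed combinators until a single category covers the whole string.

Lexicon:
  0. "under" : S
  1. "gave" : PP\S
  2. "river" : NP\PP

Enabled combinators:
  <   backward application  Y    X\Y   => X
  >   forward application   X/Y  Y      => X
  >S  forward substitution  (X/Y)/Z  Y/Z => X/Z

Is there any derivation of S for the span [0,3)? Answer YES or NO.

S PP\S NP\PP
CKY chart[0,3] = {NP}; S ∉ chart

NO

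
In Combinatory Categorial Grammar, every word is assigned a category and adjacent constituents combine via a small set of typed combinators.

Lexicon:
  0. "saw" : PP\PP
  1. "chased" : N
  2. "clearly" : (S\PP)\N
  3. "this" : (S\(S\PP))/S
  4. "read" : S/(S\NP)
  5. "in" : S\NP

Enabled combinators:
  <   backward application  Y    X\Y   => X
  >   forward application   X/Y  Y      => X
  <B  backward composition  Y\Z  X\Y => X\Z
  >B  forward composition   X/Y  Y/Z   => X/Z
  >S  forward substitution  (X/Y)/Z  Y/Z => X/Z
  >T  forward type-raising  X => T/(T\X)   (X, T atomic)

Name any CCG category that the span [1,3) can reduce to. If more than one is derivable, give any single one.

S\PP

[0,6] S   <
  [0,3] S\PP   <B
    [0,1] "saw" : PP\PP
    [1,3] S\PP   <
      [1,2] "chased" : N
      [2,3] "clearly" : (S\PP)\N
  [3,6] S\(S\PP)   >
    [3,4] "this" : (S\(S\PP))/S
    [4,6] S   >
      [4,5] "read" : S/(S\NP)
      [5,6] "in" : S\NP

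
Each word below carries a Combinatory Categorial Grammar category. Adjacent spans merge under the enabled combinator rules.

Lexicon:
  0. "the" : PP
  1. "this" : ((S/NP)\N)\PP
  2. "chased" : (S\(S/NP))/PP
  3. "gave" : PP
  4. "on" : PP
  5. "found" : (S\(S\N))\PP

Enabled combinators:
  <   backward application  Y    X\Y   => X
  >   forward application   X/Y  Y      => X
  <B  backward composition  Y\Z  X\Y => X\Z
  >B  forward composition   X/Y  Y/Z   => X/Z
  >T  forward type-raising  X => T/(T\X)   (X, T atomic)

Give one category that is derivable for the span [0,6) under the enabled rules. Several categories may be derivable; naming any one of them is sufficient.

[0,6] S   <
  [0,4] S\N   <B
    [0,2] (S/NP)\N   <
      [0,1] "the" : PP
      [1,2] "this" : ((S/NP)\N)\PP
    [2,4] S\(S/NP)   >
      [2,3] "chased" : (S\(S/NP))/PP
      [3,4] "gave" : PP
  [4,6] S\(S\N)   <
    [4,5] "on" : PP
    [5,6] "found" : (S\(S\N))\PP

S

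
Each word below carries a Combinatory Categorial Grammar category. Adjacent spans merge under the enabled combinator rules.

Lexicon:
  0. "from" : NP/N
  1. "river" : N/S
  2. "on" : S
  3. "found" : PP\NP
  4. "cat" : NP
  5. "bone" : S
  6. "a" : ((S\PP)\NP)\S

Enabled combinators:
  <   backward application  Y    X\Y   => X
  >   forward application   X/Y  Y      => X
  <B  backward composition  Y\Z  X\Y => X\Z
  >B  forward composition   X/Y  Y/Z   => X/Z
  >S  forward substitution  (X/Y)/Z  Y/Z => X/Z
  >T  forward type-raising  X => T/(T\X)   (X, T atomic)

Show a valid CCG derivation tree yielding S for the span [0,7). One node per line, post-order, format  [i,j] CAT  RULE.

[0,7] S   <
  [0,4] PP   <
    [0,3] NP   >
      [0,1] "from" : NP/N
      [1,3] N   >
        [1,2] "river" : N/S
        [2,3] "on" : S
    [3,4] "found" : PP\NP
  [4,7] S\PP   <
    [4,5] "cat" : NP
    [5,7] (S\PP)\NP   <
      [5,6] "bone" : S
      [6,7] "a" : ((S\PP)\NP)\S

[0,1] NP/N  lex  "from"
[1,2] N/S  lex  "river"
[2,3] S  lex  "on"
[1,3] N  >  k=2
[0,3] NP  >  k=1
[3,4] PP\NP  lex  "found"
[0,4] PP  <  k=3
[4,5] NP  lex  "cat"
[5,6] S  lex  "bone"
[6,7] ((S\PP)\NP)\S  lex  "a"
[5,7] (S\PP)\NP  <  k=6
[4,7] S\PP  <  k=5
[0,7] S  <  k=4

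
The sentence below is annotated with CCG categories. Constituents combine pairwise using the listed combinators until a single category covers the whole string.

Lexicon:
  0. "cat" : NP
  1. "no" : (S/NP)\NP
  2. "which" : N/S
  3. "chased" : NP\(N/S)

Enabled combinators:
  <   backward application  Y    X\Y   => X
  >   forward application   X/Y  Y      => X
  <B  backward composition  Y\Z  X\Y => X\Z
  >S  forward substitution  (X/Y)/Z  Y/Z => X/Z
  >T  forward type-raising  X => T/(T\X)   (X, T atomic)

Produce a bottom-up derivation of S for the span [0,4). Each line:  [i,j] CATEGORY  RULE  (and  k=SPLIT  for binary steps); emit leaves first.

[0,4] S   >
  [0,2] S/NP   <
    [0,1] "cat" : NP
    [1,2] "no" : (S/NP)\NP
  [2,4] NP   <
    [2,3] "which" : N/S
    [3,4] "chased" : NP\(N/S)

[0,1] NP  lex  "cat"
[1,2] (S/NP)\NP  lex  "no"
[0,2] S/NP  <  k=1
[2,3] N/S  lex  "which"
[3,4] NP\(N/S)  lex  "chased"
[2,4] NP  <  k=3
[0,4] S  >  k=2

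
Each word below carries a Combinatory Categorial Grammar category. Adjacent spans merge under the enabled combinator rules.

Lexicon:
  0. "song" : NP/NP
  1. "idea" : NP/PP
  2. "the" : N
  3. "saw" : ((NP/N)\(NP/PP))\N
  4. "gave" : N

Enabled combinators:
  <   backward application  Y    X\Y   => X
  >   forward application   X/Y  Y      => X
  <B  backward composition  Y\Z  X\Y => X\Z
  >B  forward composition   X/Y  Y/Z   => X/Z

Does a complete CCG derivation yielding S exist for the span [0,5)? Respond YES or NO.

NO

NP/NP NP/PP N ((NP/N)\(NP/PP))\N N
CKY chart[0,5] = {NP}; S ∉ chart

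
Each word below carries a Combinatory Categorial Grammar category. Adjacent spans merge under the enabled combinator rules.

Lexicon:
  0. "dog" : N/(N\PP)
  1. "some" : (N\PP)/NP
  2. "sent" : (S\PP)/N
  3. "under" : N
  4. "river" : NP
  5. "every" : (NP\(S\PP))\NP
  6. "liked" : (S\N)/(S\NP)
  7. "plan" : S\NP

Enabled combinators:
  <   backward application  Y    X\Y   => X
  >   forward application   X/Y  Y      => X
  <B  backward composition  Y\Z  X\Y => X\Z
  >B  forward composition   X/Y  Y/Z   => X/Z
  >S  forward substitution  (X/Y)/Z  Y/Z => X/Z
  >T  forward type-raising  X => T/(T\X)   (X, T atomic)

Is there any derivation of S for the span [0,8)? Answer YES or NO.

YES

[0,8] S   <
  [0,6] N   >
    [0,1] "dog" : N/(N\PP)
    [1,6] N\PP   >
      [1,2] "some" : (N\PP)/NP
      [2,6] NP   <
        [2,4] S\PP   >
          [2,3] "sent" : (S\PP)/N
          [3,4] "under" : N
        [4,6] NP\(S\PP)   <
          [4,5] "river" : NP
          [5,6] "every" : (NP\(S\PP))\NP
  [6,8] S\N   >
    [6,7] "liked" : (S\N)/(S\NP)
    [7,8] "plan" : S\NP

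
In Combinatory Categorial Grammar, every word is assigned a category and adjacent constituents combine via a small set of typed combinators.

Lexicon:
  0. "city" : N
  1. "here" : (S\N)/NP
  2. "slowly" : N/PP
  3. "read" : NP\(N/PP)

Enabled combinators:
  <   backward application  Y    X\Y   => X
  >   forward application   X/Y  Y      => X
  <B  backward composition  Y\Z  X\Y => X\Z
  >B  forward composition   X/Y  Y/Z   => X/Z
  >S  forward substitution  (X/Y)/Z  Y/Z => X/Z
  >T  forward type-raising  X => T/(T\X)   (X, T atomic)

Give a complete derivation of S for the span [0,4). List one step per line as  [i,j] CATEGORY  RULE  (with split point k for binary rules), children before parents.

[0,1] N  lex  "city"
[0,1] S/(S\N)  >T
[1,2] (S\N)/NP  lex  "here"
[2,3] N/PP  lex  "slowly"
[3,4] NP\(N/PP)  lex  "read"
[2,4] NP  <  k=3
[1,4] S\N  >  k=2
[0,4] S  >  k=1

[0,4] S   >
  [0,1] S/(S\N)   >T
    [0,1] "city" : N
  [1,4] S\N   >
    [1,2] "here" : (S\N)/NP
    [2,4] NP   <
      [2,3] "slowly" : N/PP
      [3,4] "read" : NP\(N/PP)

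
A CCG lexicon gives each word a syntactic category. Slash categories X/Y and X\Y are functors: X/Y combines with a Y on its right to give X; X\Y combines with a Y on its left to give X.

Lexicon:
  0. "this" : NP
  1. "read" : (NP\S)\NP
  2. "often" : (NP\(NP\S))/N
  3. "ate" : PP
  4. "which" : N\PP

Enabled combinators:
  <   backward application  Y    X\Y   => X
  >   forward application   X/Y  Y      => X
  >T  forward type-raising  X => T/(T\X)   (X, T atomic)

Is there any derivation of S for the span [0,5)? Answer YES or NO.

NO

NP (NP\S)\NP (NP\(NP\S))/N PP N\PP
CKY chart[0,5] = {N/(N\NP), NP, NP/(NP\NP), PP/(PP\NP), S/(S\NP)}; S ∉ chart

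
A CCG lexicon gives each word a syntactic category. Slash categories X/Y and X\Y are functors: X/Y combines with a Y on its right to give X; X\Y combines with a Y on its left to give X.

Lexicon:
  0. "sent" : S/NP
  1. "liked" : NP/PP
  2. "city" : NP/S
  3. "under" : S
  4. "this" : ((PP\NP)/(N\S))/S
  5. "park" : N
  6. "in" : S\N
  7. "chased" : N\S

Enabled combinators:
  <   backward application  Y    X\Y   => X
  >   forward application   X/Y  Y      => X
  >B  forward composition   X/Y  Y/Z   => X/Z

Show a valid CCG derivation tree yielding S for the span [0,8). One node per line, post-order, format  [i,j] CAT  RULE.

[0,1] S/NP  lex  "sent"
[1,2] NP/PP  lex  "liked"
[0,2] S/PP  >B  k=1
[2,3] NP/S  lex  "city"
[3,4] S  lex  "under"
[2,4] NP  >  k=3
[4,5] ((PP\NP)/(N\S))/S  lex  "this"
[5,6] N  lex  "park"
[6,7] S\N  lex  "in"
[5,7] S  <  k=6
[4,7] (PP\NP)/(N\S)  >  k=5
[7,8] N\S  lex  "chased"
[4,8] PP\NP  >  k=7
[2,8] PP  <  k=4
[0,8] S  >  k=2

[0,8] S   >
  [0,2] S/PP   >B
    [0,1] "sent" : S/NP
    [1,2] "liked" : NP/PP
  [2,8] PP   <
    [2,4] NP   >
      [2,3] "city" : NP/S
      [3,4] "under" : S
    [4,8] PP\NP   >
      [4,7] (PP\NP)/(N\S)   >
        [4,5] "this" : ((PP\NP)/(N\S))/S
        [5,7] S   <
          [5,6] "park" : N
          [6,7] "in" : S\N
      [7,8] "chased" : N\S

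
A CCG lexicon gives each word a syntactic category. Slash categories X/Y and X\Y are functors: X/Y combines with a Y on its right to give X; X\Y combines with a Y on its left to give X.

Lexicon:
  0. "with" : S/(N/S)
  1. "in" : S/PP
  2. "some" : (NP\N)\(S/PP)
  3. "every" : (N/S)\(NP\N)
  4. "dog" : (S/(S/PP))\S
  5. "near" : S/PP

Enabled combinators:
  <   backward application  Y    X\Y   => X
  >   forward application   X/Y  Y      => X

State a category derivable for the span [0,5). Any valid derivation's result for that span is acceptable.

S/(S/PP)

[0,6] S   >
  [0,5] S/(S/PP)   <
    [0,4] S   >
      [0,1] "with" : S/(N/S)
      [1,4] N/S   <
        [1,3] NP\N   <
          [1,2] "in" : S/PP
          [2,3] "some" : (NP\N)\(S/PP)
        [3,4] "every" : (N/S)\(NP\N)
    [4,5] "dog" : (S/(S/PP))\S
  [5,6] "near" : S/PP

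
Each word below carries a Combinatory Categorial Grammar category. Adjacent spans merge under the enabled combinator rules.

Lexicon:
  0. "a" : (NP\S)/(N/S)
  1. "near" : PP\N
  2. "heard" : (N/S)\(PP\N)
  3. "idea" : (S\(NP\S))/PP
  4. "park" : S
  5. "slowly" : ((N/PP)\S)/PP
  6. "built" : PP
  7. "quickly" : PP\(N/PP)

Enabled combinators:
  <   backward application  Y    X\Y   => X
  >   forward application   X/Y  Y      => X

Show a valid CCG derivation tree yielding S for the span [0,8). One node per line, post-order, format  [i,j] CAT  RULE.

[0,8] S   <
  [0,3] NP\S   >
    [0,1] "a" : (NP\S)/(N/S)
    [1,3] N/S   <
      [1,2] "near" : PP\N
      [2,3] "heard" : (N/S)\(PP\N)
  [3,8] S\(NP\S)   >
    [3,4] "idea" : (S\(NP\S))/PP
    [4,8] PP   <
      [4,7] N/PP   <
        [4,5] "park" : S
        [5,7] (N/PP)\S   >
          [5,6] "slowly" : ((N/PP)\S)/PP
          [6,7] "built" : PP
      [7,8] "quickly" : PP\(N/PP)

[0,1] (NP\S)/(N/S)  lex  "a"
[1,2] PP\N  lex  "near"
[2,3] (N/S)\(PP\N)  lex  "heard"
[1,3] N/S  <  k=2
[0,3] NP\S  >  k=1
[3,4] (S\(NP\S))/PP  lex  "idea"
[4,5] S  lex  "park"
[5,6] ((N/PP)\S)/PP  lex  "slowly"
[6,7] PP  lex  "built"
[5,7] (N/PP)\S  >  k=6
[4,7] N/PP  <  k=5
[7,8] PP\(N/PP)  lex  "quickly"
[4,8] PP  <  k=7
[3,8] S\(NP\S)  >  k=4
[0,8] S  <  k=3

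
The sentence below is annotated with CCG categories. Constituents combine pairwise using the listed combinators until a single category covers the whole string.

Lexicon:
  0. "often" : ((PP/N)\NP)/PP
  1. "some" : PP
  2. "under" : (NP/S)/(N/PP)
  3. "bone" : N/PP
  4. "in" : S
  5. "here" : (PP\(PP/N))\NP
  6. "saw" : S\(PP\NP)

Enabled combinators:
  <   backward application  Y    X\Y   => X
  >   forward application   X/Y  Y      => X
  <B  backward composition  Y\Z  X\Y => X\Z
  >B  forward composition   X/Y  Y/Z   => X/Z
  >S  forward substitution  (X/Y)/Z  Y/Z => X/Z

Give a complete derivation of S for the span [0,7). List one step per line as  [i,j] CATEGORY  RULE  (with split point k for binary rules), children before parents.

[0,7] S   <
  [0,6] PP\NP   <B
    [0,2] (PP/N)\NP   >
      [0,1] "often" : ((PP/N)\NP)/PP
      [1,2] "some" : PP
    [2,6] PP\(PP/N)   <
      [2,5] NP   >
        [2,4] NP/S   >
          [2,3] "under" : (NP/S)/(N/PP)
          [3,4] "bone" : N/PP
        [4,5] "in" : S
      [5,6] "here" : (PP\(PP/N))\NP
  [6,7] "saw" : S\(PP\NP)

[0,1] ((PP/N)\NP)/PP  lex  "often"
[1,2] PP  lex  "some"
[0,2] (PP/N)\NP  >  k=1
[2,3] (NP/S)/(N/PP)  lex  "under"
[3,4] N/PP  lex  "bone"
[2,4] NP/S  >  k=3
[4,5] S  lex  "in"
[2,5] NP  >  k=4
[5,6] (PP\(PP/N))\NP  lex  "here"
[2,6] PP\(PP/N)  <  k=5
[0,6] PP\NP  <B  k=2
[6,7] S\(PP\NP)  lex  "saw"
[0,7] S  <  k=6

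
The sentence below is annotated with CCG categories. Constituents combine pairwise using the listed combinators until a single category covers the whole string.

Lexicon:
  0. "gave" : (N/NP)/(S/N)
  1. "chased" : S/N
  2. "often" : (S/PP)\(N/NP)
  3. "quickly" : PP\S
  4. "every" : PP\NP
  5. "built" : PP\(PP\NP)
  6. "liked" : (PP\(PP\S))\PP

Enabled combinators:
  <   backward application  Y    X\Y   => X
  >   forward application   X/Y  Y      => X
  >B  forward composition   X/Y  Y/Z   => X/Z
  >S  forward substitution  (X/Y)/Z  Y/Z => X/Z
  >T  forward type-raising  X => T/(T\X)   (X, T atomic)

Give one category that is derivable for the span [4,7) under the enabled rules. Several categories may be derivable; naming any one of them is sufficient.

PP\(PP\S)

[0,7] S   >
  [0,3] S/PP   <
    [0,2] N/NP   >
      [0,1] "gave" : (N/NP)/(S/N)
      [1,2] "chased" : S/N
    [2,3] "often" : (S/PP)\(N/NP)
  [3,7] PP   <
    [3,4] "quickly" : PP\S
    [4,7] PP\(PP\S)   <
      [4,6] PP   <
        [4,5] "every" : PP\NP
        [5,6] "built" : PP\(PP\NP)
      [6,7] "liked" : (PP\(PP\S))\PP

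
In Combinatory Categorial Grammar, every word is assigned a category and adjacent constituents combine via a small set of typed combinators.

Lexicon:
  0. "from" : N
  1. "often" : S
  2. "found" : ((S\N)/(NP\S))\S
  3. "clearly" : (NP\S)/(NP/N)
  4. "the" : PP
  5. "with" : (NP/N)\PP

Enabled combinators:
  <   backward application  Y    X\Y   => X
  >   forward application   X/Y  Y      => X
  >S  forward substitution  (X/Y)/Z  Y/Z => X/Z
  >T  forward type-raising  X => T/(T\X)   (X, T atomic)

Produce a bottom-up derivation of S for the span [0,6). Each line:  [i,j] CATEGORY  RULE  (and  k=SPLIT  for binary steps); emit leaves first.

[0,6] S   >
  [0,1] S/(S\N)   >T
    [0,1] "from" : N
  [1,6] S\N   >
    [1,3] (S\N)/(NP\S)   <
      [1,2] "often" : S
      [2,3] "found" : ((S\N)/(NP\S))\S
    [3,6] NP\S   >
      [3,4] "clearly" : (NP\S)/(NP/N)
      [4,6] NP/N   <
        [4,5] "the" : PP
        [5,6] "with" : (NP/N)\PP

[0,1] N  lex  "from"
[0,1] S/(S\N)  >T
[1,2] S  lex  "often"
[2,3] ((S\N)/(NP\S))\S  lex  "found"
[1,3] (S\N)/(NP\S)  <  k=2
[3,4] (NP\S)/(NP/N)  lex  "clearly"
[4,5] PP  lex  "the"
[5,6] (NP/N)\PP  lex  "with"
[4,6] NP/N  <  k=5
[3,6] NP\S  >  k=4
[1,6] S\N  >  k=3
[0,6] S  >  k=1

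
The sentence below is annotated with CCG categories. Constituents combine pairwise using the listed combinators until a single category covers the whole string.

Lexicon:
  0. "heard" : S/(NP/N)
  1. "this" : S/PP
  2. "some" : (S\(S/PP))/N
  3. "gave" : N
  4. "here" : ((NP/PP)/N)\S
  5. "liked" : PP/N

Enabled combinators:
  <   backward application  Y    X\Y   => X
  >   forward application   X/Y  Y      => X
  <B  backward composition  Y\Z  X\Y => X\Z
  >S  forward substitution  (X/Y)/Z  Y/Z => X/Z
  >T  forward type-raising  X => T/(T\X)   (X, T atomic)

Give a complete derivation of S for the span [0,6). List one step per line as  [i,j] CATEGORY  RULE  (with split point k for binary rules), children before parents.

[0,1] S/(NP/N)  lex  "heard"
[1,2] S/PP  lex  "this"
[2,3] (S\(S/PP))/N  lex  "some"
[3,4] N  lex  "gave"
[2,4] S\(S/PP)  >  k=3
[1,4] S  <  k=2
[4,5] ((NP/PP)/N)\S  lex  "here"
[1,5] (NP/PP)/N  <  k=4
[5,6] PP/N  lex  "liked"
[1,6] NP/N  >S  k=5
[0,6] S  >  k=1

[0,6] S   >
  [0,1] "heard" : S/(NP/N)
  [1,6] NP/N   >S
    [1,5] (NP/PP)/N   <
      [1,4] S   <
        [1,2] "this" : S/PP
        [2,4] S\(S/PP)   >
          [2,3] "some" : (S\(S/PP))/N
          [3,4] "gave" : N
      [4,5] "here" : ((NP/PP)/N)\S
    [5,6] "liked" : PP/N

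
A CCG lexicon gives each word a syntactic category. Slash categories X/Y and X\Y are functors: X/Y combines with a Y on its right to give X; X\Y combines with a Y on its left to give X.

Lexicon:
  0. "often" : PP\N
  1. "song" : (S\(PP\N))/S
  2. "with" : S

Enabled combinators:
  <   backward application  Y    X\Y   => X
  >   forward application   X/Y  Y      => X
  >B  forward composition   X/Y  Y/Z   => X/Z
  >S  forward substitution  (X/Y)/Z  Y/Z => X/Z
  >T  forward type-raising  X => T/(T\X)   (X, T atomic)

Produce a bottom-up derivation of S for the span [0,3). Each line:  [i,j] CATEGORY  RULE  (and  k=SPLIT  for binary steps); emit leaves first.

[0,1] PP\N  lex  "often"
[1,2] (S\(PP\N))/S  lex  "song"
[2,3] S  lex  "with"
[1,3] S\(PP\N)  >  k=2
[0,3] S  <  k=1

[0,3] S   <
  [0,1] "often" : PP\N
  [1,3] S\(PP\N)   >
    [1,2] "song" : (S\(PP\N))/S
    [2,3] "with" : S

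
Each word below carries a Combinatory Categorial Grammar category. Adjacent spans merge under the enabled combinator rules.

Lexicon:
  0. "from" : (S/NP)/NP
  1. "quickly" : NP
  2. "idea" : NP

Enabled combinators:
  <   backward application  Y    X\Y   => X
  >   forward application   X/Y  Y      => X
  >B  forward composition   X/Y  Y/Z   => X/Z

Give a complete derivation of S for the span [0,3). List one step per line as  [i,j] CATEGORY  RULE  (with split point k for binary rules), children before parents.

[0,3] S   >
  [0,2] S/NP   >
    [0,1] "from" : (S/NP)/NP
    [1,2] "quickly" : NP
  [2,3] "idea" : NP

[0,1] (S/NP)/NP  lex  "from"
[1,2] NP  lex  "quickly"
[0,2] S/NP  >  k=1
[2,3] NP  lex  "idea"
[0,3] S  >  k=2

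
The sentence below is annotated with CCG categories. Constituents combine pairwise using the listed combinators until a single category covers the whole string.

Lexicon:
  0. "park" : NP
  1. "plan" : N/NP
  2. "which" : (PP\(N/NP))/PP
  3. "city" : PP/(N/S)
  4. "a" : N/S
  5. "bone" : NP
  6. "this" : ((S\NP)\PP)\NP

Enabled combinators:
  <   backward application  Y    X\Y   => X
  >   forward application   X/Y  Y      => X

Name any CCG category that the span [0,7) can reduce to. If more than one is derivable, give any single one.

S

[0,7] S   <
  [0,1] "park" : NP
  [1,7] S\NP   <
    [1,5] PP   <
      [1,2] "plan" : N/NP
      [2,5] PP\(N/NP)   >
        [2,3] "which" : (PP\(N/NP))/PP
        [3,5] PP   >
          [3,4] "city" : PP/(N/S)
          [4,5] "a" : N/S
    [5,7] (S\NP)\PP   <
      [5,6] "bone" : NP
      [6,7] "this" : ((S\NP)\PP)\NP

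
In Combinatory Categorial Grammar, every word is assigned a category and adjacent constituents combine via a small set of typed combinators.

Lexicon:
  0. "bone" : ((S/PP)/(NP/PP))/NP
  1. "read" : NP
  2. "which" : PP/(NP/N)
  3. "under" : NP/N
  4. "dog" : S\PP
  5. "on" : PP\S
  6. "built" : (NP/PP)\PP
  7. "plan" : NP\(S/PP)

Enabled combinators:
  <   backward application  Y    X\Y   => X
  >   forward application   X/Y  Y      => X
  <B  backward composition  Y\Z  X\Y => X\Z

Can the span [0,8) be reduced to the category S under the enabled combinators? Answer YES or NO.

((S/PP)/(NP/PP))/NP NP PP/(NP/N) NP/N S\PP PP\S (NP/PP)\PP NP\(S/PP)
CKY chart[0,8] = {NP}; S ∉ chart

NO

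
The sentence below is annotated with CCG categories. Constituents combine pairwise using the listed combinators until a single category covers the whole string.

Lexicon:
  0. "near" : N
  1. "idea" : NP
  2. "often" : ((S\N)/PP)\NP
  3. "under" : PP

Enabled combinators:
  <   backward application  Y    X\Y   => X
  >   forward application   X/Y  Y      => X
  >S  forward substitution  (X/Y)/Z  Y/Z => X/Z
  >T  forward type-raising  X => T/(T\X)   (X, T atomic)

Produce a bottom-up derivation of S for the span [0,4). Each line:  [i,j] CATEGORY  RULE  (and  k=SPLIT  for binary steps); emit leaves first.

[0,1] N  lex  "near"
[1,2] NP  lex  "idea"
[2,3] ((S\N)/PP)\NP  lex  "often"
[1,3] (S\N)/PP  <  k=2
[3,4] PP  lex  "under"
[1,4] S\N  >  k=3
[0,4] S  <  k=1

[0,4] S   <
  [0,1] "near" : N
  [1,4] S\N   >
    [1,3] (S\N)/PP   <
      [1,2] "idea" : NP
      [2,3] "often" : ((S\N)/PP)\NP
    [3,4] "under" : PP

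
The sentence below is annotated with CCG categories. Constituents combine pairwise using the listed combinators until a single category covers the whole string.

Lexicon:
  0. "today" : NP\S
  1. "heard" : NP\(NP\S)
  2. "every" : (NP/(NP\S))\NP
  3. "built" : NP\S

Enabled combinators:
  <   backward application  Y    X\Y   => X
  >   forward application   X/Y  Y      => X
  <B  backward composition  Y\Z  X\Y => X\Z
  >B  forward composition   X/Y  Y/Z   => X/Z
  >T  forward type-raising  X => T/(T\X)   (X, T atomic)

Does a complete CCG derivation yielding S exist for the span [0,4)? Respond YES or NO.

NO

NP\S NP\(NP\S) (NP/(NP\S))\NP NP\S
CKY chart[0,4] = {N/(N\NP), NP, NP/(NP\NP), PP/(PP\NP), S/(S\NP)}; S ∉ chart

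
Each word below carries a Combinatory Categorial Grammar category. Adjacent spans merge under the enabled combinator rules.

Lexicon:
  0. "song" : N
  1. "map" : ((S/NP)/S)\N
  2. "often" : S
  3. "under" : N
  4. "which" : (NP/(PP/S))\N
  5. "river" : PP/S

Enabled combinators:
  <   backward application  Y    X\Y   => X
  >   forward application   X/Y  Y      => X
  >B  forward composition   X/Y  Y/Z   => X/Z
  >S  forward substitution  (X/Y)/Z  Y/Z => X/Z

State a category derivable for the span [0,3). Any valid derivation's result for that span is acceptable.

S/NP

[0,6] S   >
  [0,3] S/NP   >
    [0,2] (S/NP)/S   <
      [0,1] "song" : N
      [1,2] "map" : ((S/NP)/S)\N
    [2,3] "often" : S
  [3,6] NP   >
    [3,5] NP/(PP/S)   <
      [3,4] "under" : N
      [4,5] "which" : (NP/(PP/S))\N
    [5,6] "river" : PP/S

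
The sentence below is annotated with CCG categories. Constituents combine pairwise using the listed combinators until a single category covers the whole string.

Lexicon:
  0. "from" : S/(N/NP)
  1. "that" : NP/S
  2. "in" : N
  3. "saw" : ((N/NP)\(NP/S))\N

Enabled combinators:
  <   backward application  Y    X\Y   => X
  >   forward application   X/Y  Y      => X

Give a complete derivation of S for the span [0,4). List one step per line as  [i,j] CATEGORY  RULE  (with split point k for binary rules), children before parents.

[0,4] S   >
  [0,1] "from" : S/(N/NP)
  [1,4] N/NP   <
    [1,2] "that" : NP/S
    [2,4] (N/NP)\(NP/S)   <
      [2,3] "in" : N
      [3,4] "saw" : ((N/NP)\(NP/S))\N

[0,1] S/(N/NP)  lex  "from"
[1,2] NP/S  lex  "that"
[2,3] N  lex  "in"
[3,4] ((N/NP)\(NP/S))\N  lex  "saw"
[2,4] (N/NP)\(NP/S)  <  k=3
[1,4] N/NP  <  k=2
[0,4] S  >  k=1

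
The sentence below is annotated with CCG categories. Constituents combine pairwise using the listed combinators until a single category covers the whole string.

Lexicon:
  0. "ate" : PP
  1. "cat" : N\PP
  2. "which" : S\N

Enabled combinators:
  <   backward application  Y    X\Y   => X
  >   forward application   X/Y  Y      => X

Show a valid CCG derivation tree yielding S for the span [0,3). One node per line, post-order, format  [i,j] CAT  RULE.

[0,1] PP  lex  "ate"
[1,2] N\PP  lex  "cat"
[0,2] N  <  k=1
[2,3] S\N  lex  "which"
[0,3] S  <  k=2

[0,3] S   <
  [0,2] N   <
    [0,1] "ate" : PP
    [1,2] "cat" : N\PP
  [2,3] "which" : S\N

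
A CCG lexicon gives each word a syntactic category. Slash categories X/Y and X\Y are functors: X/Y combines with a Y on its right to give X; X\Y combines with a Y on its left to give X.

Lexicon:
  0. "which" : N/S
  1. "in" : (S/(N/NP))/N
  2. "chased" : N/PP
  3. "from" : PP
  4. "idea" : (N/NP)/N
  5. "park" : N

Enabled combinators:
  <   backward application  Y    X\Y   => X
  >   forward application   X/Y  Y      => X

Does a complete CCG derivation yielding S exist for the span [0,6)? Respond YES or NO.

N/S (S/(N/NP))/N N/PP PP (N/NP)/N N
CKY chart[0,6] = {N}; S ∉ chart

NO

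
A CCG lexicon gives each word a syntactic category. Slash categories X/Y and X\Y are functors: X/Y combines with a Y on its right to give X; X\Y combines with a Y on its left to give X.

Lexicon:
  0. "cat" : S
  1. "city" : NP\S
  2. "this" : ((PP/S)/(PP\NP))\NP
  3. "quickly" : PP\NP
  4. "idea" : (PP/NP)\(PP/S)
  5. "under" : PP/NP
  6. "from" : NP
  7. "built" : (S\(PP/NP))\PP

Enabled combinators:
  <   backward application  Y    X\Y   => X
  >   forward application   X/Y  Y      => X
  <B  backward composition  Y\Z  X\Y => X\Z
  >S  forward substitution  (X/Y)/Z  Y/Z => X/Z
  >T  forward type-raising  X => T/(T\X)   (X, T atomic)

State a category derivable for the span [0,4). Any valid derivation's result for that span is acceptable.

PP/S

[0,8] S   <
  [0,5] PP/NP   <
    [0,4] PP/S   >
      [0,3] (PP/S)/(PP\NP)   <
        [0,2] NP   <
          [0,1] "cat" : S
          [1,2] "city" : NP\S
        [2,3] "this" : ((PP/S)/(PP\NP))\NP
      [3,4] "quickly" : PP\NP
    [4,5] "idea" : (PP/NP)\(PP/S)
  [5,8] S\(PP/NP)   <
    [5,7] PP   >
      [5,6] "under" : PP/NP
      [6,7] "from" : NP
    [7,8] "built" : (S\(PP/NP))\PP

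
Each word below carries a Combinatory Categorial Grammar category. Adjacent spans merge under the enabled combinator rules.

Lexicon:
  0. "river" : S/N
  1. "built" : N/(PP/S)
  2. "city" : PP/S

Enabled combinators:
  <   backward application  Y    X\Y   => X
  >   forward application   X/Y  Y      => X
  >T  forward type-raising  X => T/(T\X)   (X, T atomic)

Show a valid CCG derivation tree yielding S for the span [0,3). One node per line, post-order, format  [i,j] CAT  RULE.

[0,1] S/N  lex  "river"
[1,2] N/(PP/S)  lex  "built"
[2,3] PP/S  lex  "city"
[1,3] N  >  k=2
[0,3] S  >  k=1

[0,3] S   >
  [0,1] "river" : S/N
  [1,3] N   >
    [1,2] "built" : N/(PP/S)
    [2,3] "city" : PP/S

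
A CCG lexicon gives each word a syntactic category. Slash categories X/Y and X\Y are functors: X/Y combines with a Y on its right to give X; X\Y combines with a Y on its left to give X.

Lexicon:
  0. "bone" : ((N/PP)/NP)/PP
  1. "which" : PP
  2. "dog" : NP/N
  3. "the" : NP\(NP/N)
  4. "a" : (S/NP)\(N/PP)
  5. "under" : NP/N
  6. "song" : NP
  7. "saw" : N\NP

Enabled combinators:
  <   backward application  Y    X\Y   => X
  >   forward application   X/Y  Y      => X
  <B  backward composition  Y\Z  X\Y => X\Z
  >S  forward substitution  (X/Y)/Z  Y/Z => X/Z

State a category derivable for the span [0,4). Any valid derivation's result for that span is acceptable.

[0,8] S   >
  [0,5] S/NP   <
    [0,4] N/PP   >
      [0,2] (N/PP)/NP   >
        [0,1] "bone" : ((N/PP)/NP)/PP
        [1,2] "which" : PP
      [2,4] NP   <
        [2,3] "dog" : NP/N
        [3,4] "the" : NP\(NP/N)
    [4,5] "a" : (S/NP)\(N/PP)
  [5,8] NP   >
    [5,6] "under" : NP/N
    [6,8] N   <
      [6,7] "song" : NP
      [7,8] "saw" : N\NP

N/PP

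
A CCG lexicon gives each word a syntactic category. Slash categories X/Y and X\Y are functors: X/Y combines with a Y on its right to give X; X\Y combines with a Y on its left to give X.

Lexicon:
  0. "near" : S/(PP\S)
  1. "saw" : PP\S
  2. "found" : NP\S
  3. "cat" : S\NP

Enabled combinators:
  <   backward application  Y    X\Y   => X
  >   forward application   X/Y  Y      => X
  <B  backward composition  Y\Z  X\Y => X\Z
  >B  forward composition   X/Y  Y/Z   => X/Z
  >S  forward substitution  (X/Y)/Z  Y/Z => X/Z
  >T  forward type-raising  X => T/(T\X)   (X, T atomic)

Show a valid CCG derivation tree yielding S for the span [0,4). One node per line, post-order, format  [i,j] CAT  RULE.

[0,4] S   <
  [0,3] NP   <
    [0,2] S   >
      [0,1] "near" : S/(PP\S)
      [1,2] "saw" : PP\S
    [2,3] "found" : NP\S
  [3,4] "cat" : S\NP

[0,1] S/(PP\S)  lex  "near"
[1,2] PP\S  lex  "saw"
[0,2] S  >  k=1
[2,3] NP\S  lex  "found"
[0,3] NP  <  k=2
[3,4] S\NP  lex  "cat"
[0,4] S  <  k=3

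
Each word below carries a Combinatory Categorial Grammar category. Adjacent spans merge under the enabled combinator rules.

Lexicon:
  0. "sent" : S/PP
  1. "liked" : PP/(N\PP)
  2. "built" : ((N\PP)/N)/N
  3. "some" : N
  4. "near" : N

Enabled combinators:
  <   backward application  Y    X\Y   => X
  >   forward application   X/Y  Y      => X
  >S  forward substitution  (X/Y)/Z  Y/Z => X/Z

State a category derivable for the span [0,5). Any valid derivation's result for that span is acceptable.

[0,5] S   >
  [0,1] "sent" : S/PP
  [1,5] PP   >
    [1,2] "liked" : PP/(N\PP)
    [2,5] N\PP   >
      [2,4] (N\PP)/N   >
        [2,3] "built" : ((N\PP)/N)/N
        [3,4] "some" : N
      [4,5] "near" : N

S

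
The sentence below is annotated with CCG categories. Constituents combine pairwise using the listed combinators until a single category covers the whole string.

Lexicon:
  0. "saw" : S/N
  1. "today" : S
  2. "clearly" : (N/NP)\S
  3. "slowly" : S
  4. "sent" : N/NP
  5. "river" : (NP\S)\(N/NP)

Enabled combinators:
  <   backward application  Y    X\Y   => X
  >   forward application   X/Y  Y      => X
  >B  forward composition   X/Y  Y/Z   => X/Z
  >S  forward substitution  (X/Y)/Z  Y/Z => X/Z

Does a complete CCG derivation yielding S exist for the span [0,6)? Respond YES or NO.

YES

[0,6] S   >
  [0,1] "saw" : S/N
  [1,6] N   >
    [1,3] N/NP   <
      [1,2] "today" : S
      [2,3] "clearly" : (N/NP)\S
    [3,6] NP   <
      [3,4] "slowly" : S
      [4,6] NP\S   <
        [4,5] "sent" : N/NP
        [5,6] "river" : (NP\S)\(N/NP)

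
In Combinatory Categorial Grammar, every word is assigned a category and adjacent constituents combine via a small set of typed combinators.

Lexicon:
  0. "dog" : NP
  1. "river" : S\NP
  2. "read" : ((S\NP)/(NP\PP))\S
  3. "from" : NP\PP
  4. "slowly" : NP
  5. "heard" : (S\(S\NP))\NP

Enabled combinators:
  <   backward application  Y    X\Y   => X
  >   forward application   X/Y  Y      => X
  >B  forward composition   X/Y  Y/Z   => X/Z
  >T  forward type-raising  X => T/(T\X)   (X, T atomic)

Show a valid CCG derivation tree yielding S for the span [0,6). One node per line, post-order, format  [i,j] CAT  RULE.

[0,1] NP  lex  "dog"
[0,1] S/(S\NP)  >T
[1,2] S\NP  lex  "river"
[0,2] S  >  k=1
[2,3] ((S\NP)/(NP\PP))\S  lex  "read"
[0,3] (S\NP)/(NP\PP)  <  k=2
[3,4] NP\PP  lex  "from"
[0,4] S\NP  >  k=3
[4,5] NP  lex  "slowly"
[5,6] (S\(S\NP))\NP  lex  "heard"
[4,6] S\(S\NP)  <  k=5
[0,6] S  <  k=4

[0,6] S   <
  [0,4] S\NP   >
    [0,3] (S\NP)/(NP\PP)   <
      [0,2] S   >
        [0,1] S/(S\NP)   >T
          [0,1] "dog" : NP
        [1,2] "river" : S\NP
      [2,3] "read" : ((S\NP)/(NP\PP))\S
    [3,4] "from" : NP\PP
  [4,6] S\(S\NP)   <
    [4,5] "slowly" : NP
    [5,6] "heard" : (S\(S\NP))\NP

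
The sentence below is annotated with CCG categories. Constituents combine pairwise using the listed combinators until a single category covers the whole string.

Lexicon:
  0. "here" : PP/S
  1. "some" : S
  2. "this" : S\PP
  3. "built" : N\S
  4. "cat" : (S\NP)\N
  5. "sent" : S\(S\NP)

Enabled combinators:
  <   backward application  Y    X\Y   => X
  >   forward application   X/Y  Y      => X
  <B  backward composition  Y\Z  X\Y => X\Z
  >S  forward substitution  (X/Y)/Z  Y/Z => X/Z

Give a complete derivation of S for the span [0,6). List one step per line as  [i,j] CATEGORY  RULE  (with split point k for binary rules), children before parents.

[0,1] PP/S  lex  "here"
[1,2] S  lex  "some"
[0,2] PP  >  k=1
[2,3] S\PP  lex  "this"
[3,4] N\S  lex  "built"
[2,4] N\PP  <B  k=3
[4,5] (S\NP)\N  lex  "cat"
[5,6] S\(S\NP)  lex  "sent"
[4,6] S\N  <B  k=5
[2,6] S\PP  <B  k=4
[0,6] S  <  k=2

[0,6] S   <
  [0,2] PP   >
    [0,1] "here" : PP/S
    [1,2] "some" : S
  [2,6] S\PP   <B
    [2,4] N\PP   <B
      [2,3] "this" : S\PP
      [3,4] "built" : N\S
    [4,6] S\N   <B
      [4,5] "cat" : (S\NP)\N
      [5,6] "sent" : S\(S\NP)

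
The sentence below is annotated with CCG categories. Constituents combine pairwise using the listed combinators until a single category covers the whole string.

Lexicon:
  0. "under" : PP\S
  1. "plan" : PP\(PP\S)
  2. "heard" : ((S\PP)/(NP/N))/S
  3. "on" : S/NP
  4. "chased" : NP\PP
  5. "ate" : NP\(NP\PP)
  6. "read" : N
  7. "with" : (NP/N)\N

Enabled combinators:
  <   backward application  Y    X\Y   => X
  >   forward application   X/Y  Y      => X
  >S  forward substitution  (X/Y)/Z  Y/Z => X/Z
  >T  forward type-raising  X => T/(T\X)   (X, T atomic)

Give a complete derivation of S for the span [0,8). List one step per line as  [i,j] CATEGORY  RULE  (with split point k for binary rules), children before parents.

[0,8] S   <
  [0,2] PP   <
    [0,1] "under" : PP\S
    [1,2] "plan" : PP\(PP\S)
  [2,8] S\PP   >
    [2,6] (S\PP)/(NP/N)   >
      [2,3] "heard" : ((S\PP)/(NP/N))/S
      [3,6] S   >
        [3,4] "on" : S/NP
        [4,6] NP   <
          [4,5] "chased" : NP\PP
          [5,6] "ate" : NP\(NP\PP)
    [6,8] NP/N   <
      [6,7] "read" : N
      [7,8] "with" : (NP/N)\N

[0,1] PP\S  lex  "under"
[1,2] PP\(PP\S)  lex  "plan"
[0,2] PP  <  k=1
[2,3] ((S\PP)/(NP/N))/S  lex  "heard"
[3,4] S/NP  lex  "on"
[4,5] NP\PP  lex  "chased"
[5,6] NP\(NP\PP)  lex  "ate"
[4,6] NP  <  k=5
[3,6] S  >  k=4
[2,6] (S\PP)/(NP/N)  >  k=3
[6,7] N  lex  "read"
[7,8] (NP/N)\N  lex  "with"
[6,8] NP/N  <  k=7
[2,8] S\PP  >  k=6
[0,8] S  <  k=2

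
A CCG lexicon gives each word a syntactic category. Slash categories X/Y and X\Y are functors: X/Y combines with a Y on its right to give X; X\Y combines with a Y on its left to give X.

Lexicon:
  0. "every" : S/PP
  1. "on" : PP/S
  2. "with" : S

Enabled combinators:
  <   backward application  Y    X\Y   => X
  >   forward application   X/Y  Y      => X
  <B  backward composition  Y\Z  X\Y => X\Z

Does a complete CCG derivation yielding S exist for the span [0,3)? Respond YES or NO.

YES

[0,3] S   >
  [0,1] "every" : S/PP
  [1,3] PP   >
    [1,2] "on" : PP/S
    [2,3] "with" : S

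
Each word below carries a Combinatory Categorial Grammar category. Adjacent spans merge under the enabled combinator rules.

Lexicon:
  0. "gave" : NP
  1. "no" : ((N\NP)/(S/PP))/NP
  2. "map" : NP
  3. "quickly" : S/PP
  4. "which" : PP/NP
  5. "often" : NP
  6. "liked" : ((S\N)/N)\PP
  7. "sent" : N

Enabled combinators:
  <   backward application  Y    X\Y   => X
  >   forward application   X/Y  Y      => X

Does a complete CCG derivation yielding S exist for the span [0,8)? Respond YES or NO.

YES

[0,8] S   <
  [0,4] N   <
    [0,1] "gave" : NP
    [1,4] N\NP   >
      [1,3] (N\NP)/(S/PP)   >
        [1,2] "no" : ((N\NP)/(S/PP))/NP
        [2,3] "map" : NP
      [3,4] "quickly" : S/PP
  [4,8] S\N   >
    [4,7] (S\N)/N   <
      [4,6] PP   >
        [4,5] "which" : PP/NP
        [5,6] "often" : NP
      [6,7] "liked" : ((S\N)/N)\PP
    [7,8] "sent" : N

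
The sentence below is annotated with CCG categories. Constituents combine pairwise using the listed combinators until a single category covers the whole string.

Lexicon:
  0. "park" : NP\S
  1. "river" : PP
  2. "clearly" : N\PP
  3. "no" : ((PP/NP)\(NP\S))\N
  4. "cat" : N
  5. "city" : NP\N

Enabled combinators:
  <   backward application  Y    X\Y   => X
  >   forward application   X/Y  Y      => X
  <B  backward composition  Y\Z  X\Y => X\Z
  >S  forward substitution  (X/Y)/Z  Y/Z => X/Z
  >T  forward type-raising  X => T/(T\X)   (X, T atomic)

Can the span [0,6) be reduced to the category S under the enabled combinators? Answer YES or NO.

NO

NP\S PP N\PP ((PP/NP)\(NP\S))\N N NP\N
CKY chart[0,6] = {N/(N\PP), NP/(NP\PP), PP, PP/(PP\PP), S/(S\PP)}; S ∉ chart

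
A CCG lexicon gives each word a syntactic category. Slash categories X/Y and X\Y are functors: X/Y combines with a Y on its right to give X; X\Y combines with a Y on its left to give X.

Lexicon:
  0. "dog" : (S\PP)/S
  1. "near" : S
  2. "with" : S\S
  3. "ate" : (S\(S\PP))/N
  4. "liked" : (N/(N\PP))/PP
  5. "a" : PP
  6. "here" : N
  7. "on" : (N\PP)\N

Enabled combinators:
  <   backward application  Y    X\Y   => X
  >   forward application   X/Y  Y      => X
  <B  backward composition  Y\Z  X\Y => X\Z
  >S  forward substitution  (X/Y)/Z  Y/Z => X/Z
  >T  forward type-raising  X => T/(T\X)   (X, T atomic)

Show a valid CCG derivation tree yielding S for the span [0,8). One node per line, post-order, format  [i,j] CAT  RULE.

[0,8] S   <
  [0,3] S\PP   <B
    [0,2] S\PP   >
      [0,1] "dog" : (S\PP)/S
      [1,2] "near" : S
    [2,3] "with" : S\S
  [3,8] S\(S\PP)   >
    [3,4] "ate" : (S\(S\PP))/N
    [4,8] N   >
      [4,6] N/(N\PP)   >
        [4,5] "liked" : (N/(N\PP))/PP
        [5,6] "a" : PP
      [6,8] N\PP   <
        [6,7] "here" : N
        [7,8] "on" : (N\PP)\N

[0,1] (S\PP)/S  lex  "dog"
[1,2] S  lex  "near"
[0,2] S\PP  >  k=1
[2,3] S\S  lex  "with"
[0,3] S\PP  <B  k=2
[3,4] (S\(S\PP))/N  lex  "ate"
[4,5] (N/(N\PP))/PP  lex  "liked"
[5,6] PP  lex  "a"
[4,6] N/(N\PP)  >  k=5
[6,7] N  lex  "here"
[7,8] (N\PP)\N  lex  "on"
[6,8] N\PP  <  k=7
[4,8] N  >  k=6
[3,8] S\(S\PP)  >  k=4
[0,8] S  <  k=3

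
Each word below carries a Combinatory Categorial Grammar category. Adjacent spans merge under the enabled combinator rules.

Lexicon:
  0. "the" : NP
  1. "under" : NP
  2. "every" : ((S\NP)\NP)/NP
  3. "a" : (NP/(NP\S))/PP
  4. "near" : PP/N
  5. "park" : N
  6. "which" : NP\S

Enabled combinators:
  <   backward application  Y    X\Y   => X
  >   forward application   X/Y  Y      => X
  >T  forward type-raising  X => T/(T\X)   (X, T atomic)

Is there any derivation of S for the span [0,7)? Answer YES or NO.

YES

[0,7] S   <
  [0,1] "the" : NP
  [1,7] S\NP   <
    [1,2] "under" : NP
    [2,7] (S\NP)\NP   >
      [2,3] "every" : ((S\NP)\NP)/NP
      [3,7] NP   >
        [3,6] NP/(NP\S)   >
          [3,4] "a" : (NP/(NP\S))/PP
          [4,6] PP   >
            [4,5] "near" : PP/N
            [5,6] "park" : N
        [6,7] "which" : NP\S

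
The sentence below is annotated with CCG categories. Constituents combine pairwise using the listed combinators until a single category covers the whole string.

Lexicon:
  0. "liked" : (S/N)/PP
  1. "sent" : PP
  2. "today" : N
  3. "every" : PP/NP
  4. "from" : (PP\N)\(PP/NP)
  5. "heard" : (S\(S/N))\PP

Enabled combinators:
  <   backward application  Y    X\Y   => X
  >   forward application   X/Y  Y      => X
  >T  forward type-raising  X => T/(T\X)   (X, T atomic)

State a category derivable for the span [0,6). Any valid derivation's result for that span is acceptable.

[0,6] S   <
  [0,2] S/N   >
    [0,1] "liked" : (S/N)/PP
    [1,2] "sent" : PP
  [2,6] S\(S/N)   <
    [2,5] PP   >
      [2,3] PP/(PP\N)   >T
        [2,3] "today" : N
      [3,5] PP\N   <
        [3,4] "every" : PP/NP
        [4,5] "from" : (PP\N)\(PP/NP)
    [5,6] "heard" : (S\(S/N))\PP

S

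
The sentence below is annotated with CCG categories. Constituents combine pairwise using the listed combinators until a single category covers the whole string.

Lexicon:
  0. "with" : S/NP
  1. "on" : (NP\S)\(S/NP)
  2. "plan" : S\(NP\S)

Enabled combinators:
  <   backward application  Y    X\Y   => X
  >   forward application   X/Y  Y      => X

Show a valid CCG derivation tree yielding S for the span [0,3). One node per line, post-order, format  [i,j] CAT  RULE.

[0,3] S   <
  [0,2] NP\S   <
    [0,1] "with" : S/NP
    [1,2] "on" : (NP\S)\(S/NP)
  [2,3] "plan" : S\(NP\S)

[0,1] S/NP  lex  "with"
[1,2] (NP\S)\(S/NP)  lex  "on"
[0,2] NP\S  <  k=1
[2,3] S\(NP\S)  lex  "plan"
[0,3] S  <  k=2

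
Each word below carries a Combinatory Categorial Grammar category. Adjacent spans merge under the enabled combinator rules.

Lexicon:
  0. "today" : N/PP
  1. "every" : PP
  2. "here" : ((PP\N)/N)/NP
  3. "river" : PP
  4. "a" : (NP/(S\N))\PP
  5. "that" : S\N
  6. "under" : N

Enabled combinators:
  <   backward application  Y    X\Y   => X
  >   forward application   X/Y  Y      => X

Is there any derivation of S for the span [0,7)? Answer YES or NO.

NO

N/PP PP ((PP\N)/N)/NP PP (NP/(S\N))\PP S\N N
CKY chart[0,7] = {PP}; S ∉ chart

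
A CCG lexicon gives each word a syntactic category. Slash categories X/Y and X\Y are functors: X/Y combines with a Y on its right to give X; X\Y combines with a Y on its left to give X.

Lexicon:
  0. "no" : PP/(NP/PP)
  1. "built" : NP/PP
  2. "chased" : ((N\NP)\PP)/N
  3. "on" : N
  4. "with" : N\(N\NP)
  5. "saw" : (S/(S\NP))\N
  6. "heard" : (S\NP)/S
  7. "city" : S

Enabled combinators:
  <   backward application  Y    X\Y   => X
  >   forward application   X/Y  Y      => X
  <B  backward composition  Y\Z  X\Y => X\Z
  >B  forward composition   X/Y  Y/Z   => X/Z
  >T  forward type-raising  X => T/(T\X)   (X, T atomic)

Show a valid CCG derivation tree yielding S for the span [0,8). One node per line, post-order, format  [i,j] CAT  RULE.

[0,1] PP/(NP/PP)  lex  "no"
[1,2] NP/PP  lex  "built"
[0,2] PP  >  k=1
[2,3] ((N\NP)\PP)/N  lex  "chased"
[3,4] N  lex  "on"
[2,4] (N\NP)\PP  >  k=3
[4,5] N\(N\NP)  lex  "with"
[2,5] N\PP  <B  k=4
[0,5] N  <  k=2
[5,6] (S/(S\NP))\N  lex  "saw"
[0,6] S/(S\NP)  <  k=5
[6,7] (S\NP)/S  lex  "heard"
[7,8] S  lex  "city"
[6,8] S\NP  >  k=7
[0,8] S  >  k=6

[0,8] S   >
  [0,6] S/(S\NP)   <
    [0,5] N   <
      [0,2] PP   >
        [0,1] "no" : PP/(NP/PP)
        [1,2] "built" : NP/PP
      [2,5] N\PP   <B
        [2,4] (N\NP)\PP   >
          [2,3] "chased" : ((N\NP)\PP)/N
          [3,4] "on" : N
        [4,5] "with" : N\(N\NP)
    [5,6] "saw" : (S/(S\NP))\N
  [6,8] S\NP   >
    [6,7] "heard" : (S\NP)/S
    [7,8] "city" : S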